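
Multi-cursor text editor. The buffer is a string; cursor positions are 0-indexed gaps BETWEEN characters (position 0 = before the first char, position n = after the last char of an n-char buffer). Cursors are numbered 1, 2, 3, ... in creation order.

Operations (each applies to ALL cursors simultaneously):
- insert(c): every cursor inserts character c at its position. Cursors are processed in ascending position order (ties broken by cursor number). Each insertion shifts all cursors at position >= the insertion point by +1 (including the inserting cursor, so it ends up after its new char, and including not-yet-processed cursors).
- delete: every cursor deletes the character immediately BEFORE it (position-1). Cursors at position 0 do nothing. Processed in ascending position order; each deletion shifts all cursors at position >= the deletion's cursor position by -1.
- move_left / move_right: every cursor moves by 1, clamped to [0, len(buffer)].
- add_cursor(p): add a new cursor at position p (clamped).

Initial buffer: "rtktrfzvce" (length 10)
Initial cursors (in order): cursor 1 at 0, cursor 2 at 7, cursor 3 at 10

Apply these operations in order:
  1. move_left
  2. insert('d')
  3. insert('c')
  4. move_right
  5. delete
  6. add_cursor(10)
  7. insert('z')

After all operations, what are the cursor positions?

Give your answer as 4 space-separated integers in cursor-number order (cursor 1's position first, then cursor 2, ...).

After op 1 (move_left): buffer="rtktrfzvce" (len 10), cursors c1@0 c2@6 c3@9, authorship ..........
After op 2 (insert('d')): buffer="drtktrfdzvcde" (len 13), cursors c1@1 c2@8 c3@12, authorship 1......2...3.
After op 3 (insert('c')): buffer="dcrtktrfdczvcdce" (len 16), cursors c1@2 c2@10 c3@15, authorship 11......22...33.
After op 4 (move_right): buffer="dcrtktrfdczvcdce" (len 16), cursors c1@3 c2@11 c3@16, authorship 11......22...33.
After op 5 (delete): buffer="dctktrfdcvcdc" (len 13), cursors c1@2 c2@9 c3@13, authorship 11.....22..33
After op 6 (add_cursor(10)): buffer="dctktrfdcvcdc" (len 13), cursors c1@2 c2@9 c4@10 c3@13, authorship 11.....22..33
After op 7 (insert('z')): buffer="dcztktrfdczvzcdcz" (len 17), cursors c1@3 c2@11 c4@13 c3@17, authorship 111.....222.4.333

Answer: 3 11 17 13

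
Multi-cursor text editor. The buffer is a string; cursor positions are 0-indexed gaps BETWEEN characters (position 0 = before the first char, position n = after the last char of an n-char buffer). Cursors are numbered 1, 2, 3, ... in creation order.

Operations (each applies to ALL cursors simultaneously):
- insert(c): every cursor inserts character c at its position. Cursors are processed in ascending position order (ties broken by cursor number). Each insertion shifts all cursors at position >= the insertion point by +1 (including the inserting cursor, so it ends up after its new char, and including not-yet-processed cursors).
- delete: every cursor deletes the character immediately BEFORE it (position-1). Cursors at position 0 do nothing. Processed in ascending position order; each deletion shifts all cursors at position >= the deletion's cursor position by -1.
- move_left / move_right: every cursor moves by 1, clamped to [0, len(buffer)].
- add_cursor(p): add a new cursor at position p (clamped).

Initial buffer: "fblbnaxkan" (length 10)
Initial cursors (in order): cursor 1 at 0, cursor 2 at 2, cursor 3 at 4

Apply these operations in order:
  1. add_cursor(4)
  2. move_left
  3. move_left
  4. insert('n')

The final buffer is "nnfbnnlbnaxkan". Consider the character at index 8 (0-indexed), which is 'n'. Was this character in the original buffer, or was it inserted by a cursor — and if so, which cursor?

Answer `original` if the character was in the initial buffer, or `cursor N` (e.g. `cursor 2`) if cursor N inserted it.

Answer: original

Derivation:
After op 1 (add_cursor(4)): buffer="fblbnaxkan" (len 10), cursors c1@0 c2@2 c3@4 c4@4, authorship ..........
After op 2 (move_left): buffer="fblbnaxkan" (len 10), cursors c1@0 c2@1 c3@3 c4@3, authorship ..........
After op 3 (move_left): buffer="fblbnaxkan" (len 10), cursors c1@0 c2@0 c3@2 c4@2, authorship ..........
After op 4 (insert('n')): buffer="nnfbnnlbnaxkan" (len 14), cursors c1@2 c2@2 c3@6 c4@6, authorship 12..34........
Authorship (.=original, N=cursor N): 1 2 . . 3 4 . . . . . . . .
Index 8: author = original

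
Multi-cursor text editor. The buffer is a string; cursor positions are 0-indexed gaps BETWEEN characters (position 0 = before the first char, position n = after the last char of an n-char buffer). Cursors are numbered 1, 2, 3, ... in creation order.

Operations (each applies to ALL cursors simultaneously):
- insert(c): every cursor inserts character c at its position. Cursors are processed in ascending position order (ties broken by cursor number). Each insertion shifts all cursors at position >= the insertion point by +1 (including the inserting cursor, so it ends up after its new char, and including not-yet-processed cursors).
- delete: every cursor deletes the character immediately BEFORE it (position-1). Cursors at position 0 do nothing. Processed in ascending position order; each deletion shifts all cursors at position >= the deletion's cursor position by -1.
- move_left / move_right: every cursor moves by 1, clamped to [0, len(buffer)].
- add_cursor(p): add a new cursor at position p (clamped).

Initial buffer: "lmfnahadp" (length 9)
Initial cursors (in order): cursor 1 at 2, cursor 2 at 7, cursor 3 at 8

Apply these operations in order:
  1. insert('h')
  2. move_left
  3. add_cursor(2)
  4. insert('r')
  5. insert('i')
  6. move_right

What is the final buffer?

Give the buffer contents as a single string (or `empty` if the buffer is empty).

Answer: lmrriihfnaharihdrihp

Derivation:
After op 1 (insert('h')): buffer="lmhfnahahdhp" (len 12), cursors c1@3 c2@9 c3@11, authorship ..1.....2.3.
After op 2 (move_left): buffer="lmhfnahahdhp" (len 12), cursors c1@2 c2@8 c3@10, authorship ..1.....2.3.
After op 3 (add_cursor(2)): buffer="lmhfnahahdhp" (len 12), cursors c1@2 c4@2 c2@8 c3@10, authorship ..1.....2.3.
After op 4 (insert('r')): buffer="lmrrhfnaharhdrhp" (len 16), cursors c1@4 c4@4 c2@11 c3@14, authorship ..141.....22.33.
After op 5 (insert('i')): buffer="lmrriihfnaharihdrihp" (len 20), cursors c1@6 c4@6 c2@14 c3@18, authorship ..14141.....222.333.
After op 6 (move_right): buffer="lmrriihfnaharihdrihp" (len 20), cursors c1@7 c4@7 c2@15 c3@19, authorship ..14141.....222.333.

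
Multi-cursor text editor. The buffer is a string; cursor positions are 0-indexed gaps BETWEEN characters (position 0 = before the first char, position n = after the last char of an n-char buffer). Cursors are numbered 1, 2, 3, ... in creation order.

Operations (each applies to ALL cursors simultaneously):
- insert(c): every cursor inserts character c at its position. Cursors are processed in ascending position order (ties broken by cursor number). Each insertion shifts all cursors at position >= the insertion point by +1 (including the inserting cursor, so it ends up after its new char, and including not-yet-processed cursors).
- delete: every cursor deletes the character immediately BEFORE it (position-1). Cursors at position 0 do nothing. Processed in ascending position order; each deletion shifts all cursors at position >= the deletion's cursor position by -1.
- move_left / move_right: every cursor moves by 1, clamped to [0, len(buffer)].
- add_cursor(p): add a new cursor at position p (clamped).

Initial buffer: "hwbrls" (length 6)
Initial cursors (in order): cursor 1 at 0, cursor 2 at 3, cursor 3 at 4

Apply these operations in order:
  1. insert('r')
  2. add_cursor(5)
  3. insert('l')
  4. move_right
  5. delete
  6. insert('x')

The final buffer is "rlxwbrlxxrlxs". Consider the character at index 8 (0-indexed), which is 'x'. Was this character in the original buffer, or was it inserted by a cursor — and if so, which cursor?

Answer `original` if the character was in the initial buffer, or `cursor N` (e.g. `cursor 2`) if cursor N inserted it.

Answer: cursor 4

Derivation:
After op 1 (insert('r')): buffer="rhwbrrrls" (len 9), cursors c1@1 c2@5 c3@7, authorship 1...2.3..
After op 2 (add_cursor(5)): buffer="rhwbrrrls" (len 9), cursors c1@1 c2@5 c4@5 c3@7, authorship 1...2.3..
After op 3 (insert('l')): buffer="rlhwbrllrrlls" (len 13), cursors c1@2 c2@8 c4@8 c3@11, authorship 11...224.33..
After op 4 (move_right): buffer="rlhwbrllrrlls" (len 13), cursors c1@3 c2@9 c4@9 c3@12, authorship 11...224.33..
After op 5 (delete): buffer="rlwbrlrls" (len 9), cursors c1@2 c2@6 c4@6 c3@8, authorship 11..2233.
After op 6 (insert('x')): buffer="rlxwbrlxxrlxs" (len 13), cursors c1@3 c2@9 c4@9 c3@12, authorship 111..2224333.
Authorship (.=original, N=cursor N): 1 1 1 . . 2 2 2 4 3 3 3 .
Index 8: author = 4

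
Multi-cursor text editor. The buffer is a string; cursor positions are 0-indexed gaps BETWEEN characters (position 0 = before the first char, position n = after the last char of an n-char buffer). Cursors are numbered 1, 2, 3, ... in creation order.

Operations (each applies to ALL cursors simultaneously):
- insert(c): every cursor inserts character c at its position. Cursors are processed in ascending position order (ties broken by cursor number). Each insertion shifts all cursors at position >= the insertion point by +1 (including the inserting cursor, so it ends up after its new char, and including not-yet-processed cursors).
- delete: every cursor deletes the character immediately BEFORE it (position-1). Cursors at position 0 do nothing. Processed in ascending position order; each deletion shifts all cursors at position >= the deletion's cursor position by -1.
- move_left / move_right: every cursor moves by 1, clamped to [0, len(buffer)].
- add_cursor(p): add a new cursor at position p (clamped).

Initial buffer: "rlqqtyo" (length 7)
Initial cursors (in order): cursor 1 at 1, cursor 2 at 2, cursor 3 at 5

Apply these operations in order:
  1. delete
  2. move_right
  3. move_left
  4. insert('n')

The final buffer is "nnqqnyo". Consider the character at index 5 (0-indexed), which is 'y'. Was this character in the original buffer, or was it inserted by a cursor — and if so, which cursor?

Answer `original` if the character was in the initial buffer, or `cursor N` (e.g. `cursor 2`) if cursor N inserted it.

Answer: original

Derivation:
After op 1 (delete): buffer="qqyo" (len 4), cursors c1@0 c2@0 c3@2, authorship ....
After op 2 (move_right): buffer="qqyo" (len 4), cursors c1@1 c2@1 c3@3, authorship ....
After op 3 (move_left): buffer="qqyo" (len 4), cursors c1@0 c2@0 c3@2, authorship ....
After op 4 (insert('n')): buffer="nnqqnyo" (len 7), cursors c1@2 c2@2 c3@5, authorship 12..3..
Authorship (.=original, N=cursor N): 1 2 . . 3 . .
Index 5: author = original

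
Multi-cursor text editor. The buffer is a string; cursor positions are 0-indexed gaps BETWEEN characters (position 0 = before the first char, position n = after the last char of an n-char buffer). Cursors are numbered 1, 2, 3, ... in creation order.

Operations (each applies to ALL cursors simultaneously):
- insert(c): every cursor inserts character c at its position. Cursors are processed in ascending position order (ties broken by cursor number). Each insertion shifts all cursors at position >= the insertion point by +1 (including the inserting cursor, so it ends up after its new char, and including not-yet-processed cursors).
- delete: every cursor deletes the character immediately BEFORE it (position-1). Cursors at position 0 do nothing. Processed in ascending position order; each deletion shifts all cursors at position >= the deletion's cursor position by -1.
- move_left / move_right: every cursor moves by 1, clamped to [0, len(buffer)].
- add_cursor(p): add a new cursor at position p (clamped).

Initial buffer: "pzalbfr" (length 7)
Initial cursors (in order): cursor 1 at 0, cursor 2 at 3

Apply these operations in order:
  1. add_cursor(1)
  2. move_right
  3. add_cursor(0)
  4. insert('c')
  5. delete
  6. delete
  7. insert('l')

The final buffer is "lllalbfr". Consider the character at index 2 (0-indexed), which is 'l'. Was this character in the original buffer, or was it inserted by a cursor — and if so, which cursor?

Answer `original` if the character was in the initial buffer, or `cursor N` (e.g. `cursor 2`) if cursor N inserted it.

Answer: cursor 4

Derivation:
After op 1 (add_cursor(1)): buffer="pzalbfr" (len 7), cursors c1@0 c3@1 c2@3, authorship .......
After op 2 (move_right): buffer="pzalbfr" (len 7), cursors c1@1 c3@2 c2@4, authorship .......
After op 3 (add_cursor(0)): buffer="pzalbfr" (len 7), cursors c4@0 c1@1 c3@2 c2@4, authorship .......
After op 4 (insert('c')): buffer="cpczcalcbfr" (len 11), cursors c4@1 c1@3 c3@5 c2@8, authorship 4.1.3..2...
After op 5 (delete): buffer="pzalbfr" (len 7), cursors c4@0 c1@1 c3@2 c2@4, authorship .......
After op 6 (delete): buffer="abfr" (len 4), cursors c1@0 c3@0 c4@0 c2@1, authorship ....
After op 7 (insert('l')): buffer="lllalbfr" (len 8), cursors c1@3 c3@3 c4@3 c2@5, authorship 134.2...
Authorship (.=original, N=cursor N): 1 3 4 . 2 . . .
Index 2: author = 4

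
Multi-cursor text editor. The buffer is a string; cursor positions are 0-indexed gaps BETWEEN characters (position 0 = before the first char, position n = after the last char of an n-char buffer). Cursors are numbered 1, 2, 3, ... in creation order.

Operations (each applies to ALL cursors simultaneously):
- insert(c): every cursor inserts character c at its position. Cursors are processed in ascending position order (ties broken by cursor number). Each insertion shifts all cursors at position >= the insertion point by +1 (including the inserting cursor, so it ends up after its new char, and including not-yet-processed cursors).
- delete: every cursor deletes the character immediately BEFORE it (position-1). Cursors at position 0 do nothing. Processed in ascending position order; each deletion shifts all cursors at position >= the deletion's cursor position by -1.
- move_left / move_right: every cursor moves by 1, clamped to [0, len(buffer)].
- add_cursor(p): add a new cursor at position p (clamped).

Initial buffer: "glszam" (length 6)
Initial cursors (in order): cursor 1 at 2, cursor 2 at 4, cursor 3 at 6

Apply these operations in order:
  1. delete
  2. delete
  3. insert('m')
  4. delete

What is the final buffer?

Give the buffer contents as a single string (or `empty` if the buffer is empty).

Answer: empty

Derivation:
After op 1 (delete): buffer="gsa" (len 3), cursors c1@1 c2@2 c3@3, authorship ...
After op 2 (delete): buffer="" (len 0), cursors c1@0 c2@0 c3@0, authorship 
After op 3 (insert('m')): buffer="mmm" (len 3), cursors c1@3 c2@3 c3@3, authorship 123
After op 4 (delete): buffer="" (len 0), cursors c1@0 c2@0 c3@0, authorship 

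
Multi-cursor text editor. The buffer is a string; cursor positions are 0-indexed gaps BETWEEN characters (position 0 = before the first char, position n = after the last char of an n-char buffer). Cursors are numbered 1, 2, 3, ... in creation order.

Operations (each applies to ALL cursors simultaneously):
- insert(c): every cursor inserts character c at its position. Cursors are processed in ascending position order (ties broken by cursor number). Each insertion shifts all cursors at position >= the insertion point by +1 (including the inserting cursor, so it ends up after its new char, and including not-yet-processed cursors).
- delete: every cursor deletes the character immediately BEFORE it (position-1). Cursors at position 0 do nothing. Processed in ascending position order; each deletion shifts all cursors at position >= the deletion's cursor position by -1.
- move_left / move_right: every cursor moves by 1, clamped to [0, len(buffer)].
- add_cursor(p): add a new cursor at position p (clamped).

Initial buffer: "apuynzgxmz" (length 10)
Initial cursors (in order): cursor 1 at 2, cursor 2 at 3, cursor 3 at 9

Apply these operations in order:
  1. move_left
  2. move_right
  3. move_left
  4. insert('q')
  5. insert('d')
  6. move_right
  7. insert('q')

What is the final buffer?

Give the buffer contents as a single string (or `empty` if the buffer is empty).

Answer: aqdpqqduqynzgxqdmqz

Derivation:
After op 1 (move_left): buffer="apuynzgxmz" (len 10), cursors c1@1 c2@2 c3@8, authorship ..........
After op 2 (move_right): buffer="apuynzgxmz" (len 10), cursors c1@2 c2@3 c3@9, authorship ..........
After op 3 (move_left): buffer="apuynzgxmz" (len 10), cursors c1@1 c2@2 c3@8, authorship ..........
After op 4 (insert('q')): buffer="aqpquynzgxqmz" (len 13), cursors c1@2 c2@4 c3@11, authorship .1.2......3..
After op 5 (insert('d')): buffer="aqdpqduynzgxqdmz" (len 16), cursors c1@3 c2@6 c3@14, authorship .11.22......33..
After op 6 (move_right): buffer="aqdpqduynzgxqdmz" (len 16), cursors c1@4 c2@7 c3@15, authorship .11.22......33..
After op 7 (insert('q')): buffer="aqdpqqduqynzgxqdmqz" (len 19), cursors c1@5 c2@9 c3@18, authorship .11.122.2.....33.3.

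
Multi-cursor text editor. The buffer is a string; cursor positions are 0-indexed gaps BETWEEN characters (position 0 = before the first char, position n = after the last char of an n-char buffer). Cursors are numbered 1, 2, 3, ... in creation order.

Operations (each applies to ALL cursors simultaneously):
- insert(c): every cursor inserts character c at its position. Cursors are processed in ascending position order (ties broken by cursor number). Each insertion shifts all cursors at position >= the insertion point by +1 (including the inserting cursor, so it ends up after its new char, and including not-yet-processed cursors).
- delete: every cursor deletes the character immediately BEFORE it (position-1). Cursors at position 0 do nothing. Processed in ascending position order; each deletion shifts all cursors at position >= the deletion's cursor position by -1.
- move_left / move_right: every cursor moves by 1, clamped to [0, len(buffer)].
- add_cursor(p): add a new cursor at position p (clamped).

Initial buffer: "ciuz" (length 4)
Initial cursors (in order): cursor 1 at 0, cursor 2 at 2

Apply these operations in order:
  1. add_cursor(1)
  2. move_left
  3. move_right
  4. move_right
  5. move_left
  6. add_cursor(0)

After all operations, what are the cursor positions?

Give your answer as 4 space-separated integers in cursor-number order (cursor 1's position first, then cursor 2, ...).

Answer: 1 2 1 0

Derivation:
After op 1 (add_cursor(1)): buffer="ciuz" (len 4), cursors c1@0 c3@1 c2@2, authorship ....
After op 2 (move_left): buffer="ciuz" (len 4), cursors c1@0 c3@0 c2@1, authorship ....
After op 3 (move_right): buffer="ciuz" (len 4), cursors c1@1 c3@1 c2@2, authorship ....
After op 4 (move_right): buffer="ciuz" (len 4), cursors c1@2 c3@2 c2@3, authorship ....
After op 5 (move_left): buffer="ciuz" (len 4), cursors c1@1 c3@1 c2@2, authorship ....
After op 6 (add_cursor(0)): buffer="ciuz" (len 4), cursors c4@0 c1@1 c3@1 c2@2, authorship ....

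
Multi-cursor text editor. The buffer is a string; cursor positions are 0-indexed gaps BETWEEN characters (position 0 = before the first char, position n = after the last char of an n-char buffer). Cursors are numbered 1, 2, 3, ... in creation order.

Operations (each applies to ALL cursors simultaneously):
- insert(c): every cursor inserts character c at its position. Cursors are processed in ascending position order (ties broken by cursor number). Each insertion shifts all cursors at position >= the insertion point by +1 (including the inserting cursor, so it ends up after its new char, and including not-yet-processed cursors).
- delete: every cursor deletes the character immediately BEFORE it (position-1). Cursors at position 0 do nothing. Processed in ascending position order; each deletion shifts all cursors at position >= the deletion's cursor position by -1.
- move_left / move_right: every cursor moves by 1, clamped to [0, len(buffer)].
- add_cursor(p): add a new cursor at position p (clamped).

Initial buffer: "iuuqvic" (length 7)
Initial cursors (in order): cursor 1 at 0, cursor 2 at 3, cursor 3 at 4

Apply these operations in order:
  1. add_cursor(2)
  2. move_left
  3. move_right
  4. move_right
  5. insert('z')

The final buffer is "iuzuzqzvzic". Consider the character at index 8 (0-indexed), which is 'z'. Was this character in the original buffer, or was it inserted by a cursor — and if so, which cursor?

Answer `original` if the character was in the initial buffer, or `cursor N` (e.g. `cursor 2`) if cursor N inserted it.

After op 1 (add_cursor(2)): buffer="iuuqvic" (len 7), cursors c1@0 c4@2 c2@3 c3@4, authorship .......
After op 2 (move_left): buffer="iuuqvic" (len 7), cursors c1@0 c4@1 c2@2 c3@3, authorship .......
After op 3 (move_right): buffer="iuuqvic" (len 7), cursors c1@1 c4@2 c2@3 c3@4, authorship .......
After op 4 (move_right): buffer="iuuqvic" (len 7), cursors c1@2 c4@3 c2@4 c3@5, authorship .......
After op 5 (insert('z')): buffer="iuzuzqzvzic" (len 11), cursors c1@3 c4@5 c2@7 c3@9, authorship ..1.4.2.3..
Authorship (.=original, N=cursor N): . . 1 . 4 . 2 . 3 . .
Index 8: author = 3

Answer: cursor 3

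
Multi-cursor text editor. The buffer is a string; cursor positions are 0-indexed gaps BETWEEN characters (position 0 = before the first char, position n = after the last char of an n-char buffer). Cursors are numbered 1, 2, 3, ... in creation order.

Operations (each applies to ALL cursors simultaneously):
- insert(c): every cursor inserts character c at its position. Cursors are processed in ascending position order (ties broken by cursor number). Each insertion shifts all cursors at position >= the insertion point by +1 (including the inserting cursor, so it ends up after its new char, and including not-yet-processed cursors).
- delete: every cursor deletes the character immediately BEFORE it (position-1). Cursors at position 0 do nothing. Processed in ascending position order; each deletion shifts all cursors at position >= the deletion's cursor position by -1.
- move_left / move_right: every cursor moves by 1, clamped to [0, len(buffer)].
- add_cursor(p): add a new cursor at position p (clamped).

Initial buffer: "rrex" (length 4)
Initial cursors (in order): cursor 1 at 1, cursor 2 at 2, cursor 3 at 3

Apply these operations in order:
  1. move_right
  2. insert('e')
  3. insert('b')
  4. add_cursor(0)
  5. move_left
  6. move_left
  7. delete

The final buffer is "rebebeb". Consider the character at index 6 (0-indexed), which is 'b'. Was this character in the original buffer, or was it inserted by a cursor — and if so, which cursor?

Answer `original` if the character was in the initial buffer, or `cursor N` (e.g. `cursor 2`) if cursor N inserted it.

After op 1 (move_right): buffer="rrex" (len 4), cursors c1@2 c2@3 c3@4, authorship ....
After op 2 (insert('e')): buffer="rreeexe" (len 7), cursors c1@3 c2@5 c3@7, authorship ..1.2.3
After op 3 (insert('b')): buffer="rrebeebxeb" (len 10), cursors c1@4 c2@7 c3@10, authorship ..11.22.33
After op 4 (add_cursor(0)): buffer="rrebeebxeb" (len 10), cursors c4@0 c1@4 c2@7 c3@10, authorship ..11.22.33
After op 5 (move_left): buffer="rrebeebxeb" (len 10), cursors c4@0 c1@3 c2@6 c3@9, authorship ..11.22.33
After op 6 (move_left): buffer="rrebeebxeb" (len 10), cursors c4@0 c1@2 c2@5 c3@8, authorship ..11.22.33
After op 7 (delete): buffer="rebebeb" (len 7), cursors c4@0 c1@1 c2@3 c3@5, authorship .112233
Authorship (.=original, N=cursor N): . 1 1 2 2 3 3
Index 6: author = 3

Answer: cursor 3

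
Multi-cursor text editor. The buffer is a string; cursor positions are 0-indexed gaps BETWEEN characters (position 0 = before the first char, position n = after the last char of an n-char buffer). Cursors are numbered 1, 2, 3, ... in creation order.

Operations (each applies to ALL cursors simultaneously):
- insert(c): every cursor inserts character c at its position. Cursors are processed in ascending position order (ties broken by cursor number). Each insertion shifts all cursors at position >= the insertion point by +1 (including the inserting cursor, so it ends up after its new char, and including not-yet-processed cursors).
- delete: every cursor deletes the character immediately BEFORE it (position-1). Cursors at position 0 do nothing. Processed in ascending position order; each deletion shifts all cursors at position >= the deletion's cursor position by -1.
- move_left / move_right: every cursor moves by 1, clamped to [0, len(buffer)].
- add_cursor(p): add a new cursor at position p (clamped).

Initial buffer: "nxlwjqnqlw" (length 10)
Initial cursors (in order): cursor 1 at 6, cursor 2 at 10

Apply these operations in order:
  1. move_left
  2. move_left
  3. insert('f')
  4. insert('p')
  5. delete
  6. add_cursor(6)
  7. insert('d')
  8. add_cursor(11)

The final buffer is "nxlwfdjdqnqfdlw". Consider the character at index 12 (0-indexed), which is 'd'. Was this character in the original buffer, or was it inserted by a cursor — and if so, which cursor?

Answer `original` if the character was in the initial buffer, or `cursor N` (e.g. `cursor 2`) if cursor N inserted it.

Answer: cursor 2

Derivation:
After op 1 (move_left): buffer="nxlwjqnqlw" (len 10), cursors c1@5 c2@9, authorship ..........
After op 2 (move_left): buffer="nxlwjqnqlw" (len 10), cursors c1@4 c2@8, authorship ..........
After op 3 (insert('f')): buffer="nxlwfjqnqflw" (len 12), cursors c1@5 c2@10, authorship ....1....2..
After op 4 (insert('p')): buffer="nxlwfpjqnqfplw" (len 14), cursors c1@6 c2@12, authorship ....11....22..
After op 5 (delete): buffer="nxlwfjqnqflw" (len 12), cursors c1@5 c2@10, authorship ....1....2..
After op 6 (add_cursor(6)): buffer="nxlwfjqnqflw" (len 12), cursors c1@5 c3@6 c2@10, authorship ....1....2..
After op 7 (insert('d')): buffer="nxlwfdjdqnqfdlw" (len 15), cursors c1@6 c3@8 c2@13, authorship ....11.3...22..
After op 8 (add_cursor(11)): buffer="nxlwfdjdqnqfdlw" (len 15), cursors c1@6 c3@8 c4@11 c2@13, authorship ....11.3...22..
Authorship (.=original, N=cursor N): . . . . 1 1 . 3 . . . 2 2 . .
Index 12: author = 2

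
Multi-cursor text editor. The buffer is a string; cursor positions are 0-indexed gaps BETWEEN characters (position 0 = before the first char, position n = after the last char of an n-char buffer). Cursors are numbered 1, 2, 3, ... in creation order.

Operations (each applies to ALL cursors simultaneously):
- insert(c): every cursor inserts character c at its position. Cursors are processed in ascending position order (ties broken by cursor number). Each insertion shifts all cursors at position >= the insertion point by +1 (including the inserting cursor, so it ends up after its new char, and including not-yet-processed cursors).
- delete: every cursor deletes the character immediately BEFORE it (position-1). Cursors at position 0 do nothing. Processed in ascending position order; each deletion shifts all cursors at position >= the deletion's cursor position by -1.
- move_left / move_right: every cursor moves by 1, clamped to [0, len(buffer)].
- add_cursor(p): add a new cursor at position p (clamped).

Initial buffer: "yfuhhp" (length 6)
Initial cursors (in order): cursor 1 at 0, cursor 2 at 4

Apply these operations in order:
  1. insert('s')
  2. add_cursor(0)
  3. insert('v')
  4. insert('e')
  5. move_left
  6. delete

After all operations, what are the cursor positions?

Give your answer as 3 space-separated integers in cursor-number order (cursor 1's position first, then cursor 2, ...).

After op 1 (insert('s')): buffer="syfuhshp" (len 8), cursors c1@1 c2@6, authorship 1....2..
After op 2 (add_cursor(0)): buffer="syfuhshp" (len 8), cursors c3@0 c1@1 c2@6, authorship 1....2..
After op 3 (insert('v')): buffer="vsvyfuhsvhp" (len 11), cursors c3@1 c1@3 c2@9, authorship 311....22..
After op 4 (insert('e')): buffer="vesveyfuhsvehp" (len 14), cursors c3@2 c1@5 c2@12, authorship 33111....222..
After op 5 (move_left): buffer="vesveyfuhsvehp" (len 14), cursors c3@1 c1@4 c2@11, authorship 33111....222..
After op 6 (delete): buffer="eseyfuhsehp" (len 11), cursors c3@0 c1@2 c2@8, authorship 311....22..

Answer: 2 8 0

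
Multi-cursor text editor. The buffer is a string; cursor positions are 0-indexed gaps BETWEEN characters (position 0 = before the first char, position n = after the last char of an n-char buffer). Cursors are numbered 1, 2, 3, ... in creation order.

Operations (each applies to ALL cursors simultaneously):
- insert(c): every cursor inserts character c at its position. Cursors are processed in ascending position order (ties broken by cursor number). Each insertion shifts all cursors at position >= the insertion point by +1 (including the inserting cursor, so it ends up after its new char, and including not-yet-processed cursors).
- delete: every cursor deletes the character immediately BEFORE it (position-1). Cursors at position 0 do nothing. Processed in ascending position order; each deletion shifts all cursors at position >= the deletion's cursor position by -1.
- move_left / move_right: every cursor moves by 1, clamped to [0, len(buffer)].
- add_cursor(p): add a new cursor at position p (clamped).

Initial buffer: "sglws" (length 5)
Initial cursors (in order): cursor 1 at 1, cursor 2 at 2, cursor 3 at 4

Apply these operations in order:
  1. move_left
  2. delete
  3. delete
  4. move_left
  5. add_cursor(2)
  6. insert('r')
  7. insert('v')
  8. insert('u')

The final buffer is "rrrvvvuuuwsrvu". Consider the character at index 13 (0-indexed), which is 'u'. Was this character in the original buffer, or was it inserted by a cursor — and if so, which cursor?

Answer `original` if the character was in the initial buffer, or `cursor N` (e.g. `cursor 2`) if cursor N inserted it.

After op 1 (move_left): buffer="sglws" (len 5), cursors c1@0 c2@1 c3@3, authorship .....
After op 2 (delete): buffer="gws" (len 3), cursors c1@0 c2@0 c3@1, authorship ...
After op 3 (delete): buffer="ws" (len 2), cursors c1@0 c2@0 c3@0, authorship ..
After op 4 (move_left): buffer="ws" (len 2), cursors c1@0 c2@0 c3@0, authorship ..
After op 5 (add_cursor(2)): buffer="ws" (len 2), cursors c1@0 c2@0 c3@0 c4@2, authorship ..
After op 6 (insert('r')): buffer="rrrwsr" (len 6), cursors c1@3 c2@3 c3@3 c4@6, authorship 123..4
After op 7 (insert('v')): buffer="rrrvvvwsrv" (len 10), cursors c1@6 c2@6 c3@6 c4@10, authorship 123123..44
After op 8 (insert('u')): buffer="rrrvvvuuuwsrvu" (len 14), cursors c1@9 c2@9 c3@9 c4@14, authorship 123123123..444
Authorship (.=original, N=cursor N): 1 2 3 1 2 3 1 2 3 . . 4 4 4
Index 13: author = 4

Answer: cursor 4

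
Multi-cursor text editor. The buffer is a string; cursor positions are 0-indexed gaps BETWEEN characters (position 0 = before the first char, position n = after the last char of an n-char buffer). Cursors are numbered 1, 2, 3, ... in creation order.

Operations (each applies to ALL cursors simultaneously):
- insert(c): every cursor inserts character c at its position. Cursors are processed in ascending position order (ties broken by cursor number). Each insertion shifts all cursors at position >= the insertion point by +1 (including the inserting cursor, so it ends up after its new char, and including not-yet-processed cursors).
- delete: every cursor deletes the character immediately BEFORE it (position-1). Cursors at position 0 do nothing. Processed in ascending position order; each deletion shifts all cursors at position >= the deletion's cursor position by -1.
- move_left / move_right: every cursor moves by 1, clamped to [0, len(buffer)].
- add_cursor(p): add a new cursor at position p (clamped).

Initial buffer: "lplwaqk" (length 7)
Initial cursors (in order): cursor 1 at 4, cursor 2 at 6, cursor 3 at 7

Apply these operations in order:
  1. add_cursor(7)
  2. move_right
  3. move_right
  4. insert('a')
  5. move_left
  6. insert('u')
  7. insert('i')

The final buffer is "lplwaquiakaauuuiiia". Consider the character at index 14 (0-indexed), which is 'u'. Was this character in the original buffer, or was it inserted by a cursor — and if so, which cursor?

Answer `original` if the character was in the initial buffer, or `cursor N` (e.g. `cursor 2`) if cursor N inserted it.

After op 1 (add_cursor(7)): buffer="lplwaqk" (len 7), cursors c1@4 c2@6 c3@7 c4@7, authorship .......
After op 2 (move_right): buffer="lplwaqk" (len 7), cursors c1@5 c2@7 c3@7 c4@7, authorship .......
After op 3 (move_right): buffer="lplwaqk" (len 7), cursors c1@6 c2@7 c3@7 c4@7, authorship .......
After op 4 (insert('a')): buffer="lplwaqakaaa" (len 11), cursors c1@7 c2@11 c3@11 c4@11, authorship ......1.234
After op 5 (move_left): buffer="lplwaqakaaa" (len 11), cursors c1@6 c2@10 c3@10 c4@10, authorship ......1.234
After op 6 (insert('u')): buffer="lplwaquakaauuua" (len 15), cursors c1@7 c2@14 c3@14 c4@14, authorship ......11.232344
After op 7 (insert('i')): buffer="lplwaquiakaauuuiiia" (len 19), cursors c1@8 c2@18 c3@18 c4@18, authorship ......111.232342344
Authorship (.=original, N=cursor N): . . . . . . 1 1 1 . 2 3 2 3 4 2 3 4 4
Index 14: author = 4

Answer: cursor 4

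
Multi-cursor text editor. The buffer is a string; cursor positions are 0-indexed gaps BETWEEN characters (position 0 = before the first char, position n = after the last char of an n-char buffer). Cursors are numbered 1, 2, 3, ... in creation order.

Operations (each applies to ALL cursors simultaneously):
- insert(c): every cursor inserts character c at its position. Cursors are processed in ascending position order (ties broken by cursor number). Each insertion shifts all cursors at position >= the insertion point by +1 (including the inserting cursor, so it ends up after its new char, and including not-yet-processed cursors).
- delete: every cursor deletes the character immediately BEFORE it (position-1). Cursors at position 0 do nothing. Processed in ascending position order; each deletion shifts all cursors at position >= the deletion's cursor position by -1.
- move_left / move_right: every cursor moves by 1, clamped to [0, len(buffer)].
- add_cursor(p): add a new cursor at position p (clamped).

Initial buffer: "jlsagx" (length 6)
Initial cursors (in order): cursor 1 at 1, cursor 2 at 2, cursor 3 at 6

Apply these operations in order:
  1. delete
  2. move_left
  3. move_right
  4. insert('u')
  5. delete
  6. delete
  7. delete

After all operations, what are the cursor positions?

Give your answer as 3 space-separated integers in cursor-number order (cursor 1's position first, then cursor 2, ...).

Answer: 0 0 0

Derivation:
After op 1 (delete): buffer="sag" (len 3), cursors c1@0 c2@0 c3@3, authorship ...
After op 2 (move_left): buffer="sag" (len 3), cursors c1@0 c2@0 c3@2, authorship ...
After op 3 (move_right): buffer="sag" (len 3), cursors c1@1 c2@1 c3@3, authorship ...
After op 4 (insert('u')): buffer="suuagu" (len 6), cursors c1@3 c2@3 c3@6, authorship .12..3
After op 5 (delete): buffer="sag" (len 3), cursors c1@1 c2@1 c3@3, authorship ...
After op 6 (delete): buffer="a" (len 1), cursors c1@0 c2@0 c3@1, authorship .
After op 7 (delete): buffer="" (len 0), cursors c1@0 c2@0 c3@0, authorship 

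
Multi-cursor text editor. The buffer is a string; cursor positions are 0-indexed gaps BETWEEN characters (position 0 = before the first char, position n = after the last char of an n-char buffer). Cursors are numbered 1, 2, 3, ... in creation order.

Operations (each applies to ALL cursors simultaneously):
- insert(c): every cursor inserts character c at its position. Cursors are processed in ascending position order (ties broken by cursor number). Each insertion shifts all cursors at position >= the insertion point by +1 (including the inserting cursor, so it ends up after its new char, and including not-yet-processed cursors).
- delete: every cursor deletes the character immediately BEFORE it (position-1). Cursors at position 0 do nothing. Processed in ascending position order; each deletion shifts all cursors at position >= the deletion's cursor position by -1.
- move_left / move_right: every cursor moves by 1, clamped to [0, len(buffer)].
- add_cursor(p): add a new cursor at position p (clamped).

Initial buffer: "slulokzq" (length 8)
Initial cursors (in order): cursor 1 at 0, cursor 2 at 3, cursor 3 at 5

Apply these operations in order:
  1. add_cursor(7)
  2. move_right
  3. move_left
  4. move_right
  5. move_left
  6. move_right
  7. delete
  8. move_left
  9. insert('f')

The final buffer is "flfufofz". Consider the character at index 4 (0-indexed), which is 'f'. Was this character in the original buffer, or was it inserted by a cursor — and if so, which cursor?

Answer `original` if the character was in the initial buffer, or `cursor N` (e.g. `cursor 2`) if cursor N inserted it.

Answer: cursor 3

Derivation:
After op 1 (add_cursor(7)): buffer="slulokzq" (len 8), cursors c1@0 c2@3 c3@5 c4@7, authorship ........
After op 2 (move_right): buffer="slulokzq" (len 8), cursors c1@1 c2@4 c3@6 c4@8, authorship ........
After op 3 (move_left): buffer="slulokzq" (len 8), cursors c1@0 c2@3 c3@5 c4@7, authorship ........
After op 4 (move_right): buffer="slulokzq" (len 8), cursors c1@1 c2@4 c3@6 c4@8, authorship ........
After op 5 (move_left): buffer="slulokzq" (len 8), cursors c1@0 c2@3 c3@5 c4@7, authorship ........
After op 6 (move_right): buffer="slulokzq" (len 8), cursors c1@1 c2@4 c3@6 c4@8, authorship ........
After op 7 (delete): buffer="luoz" (len 4), cursors c1@0 c2@2 c3@3 c4@4, authorship ....
After op 8 (move_left): buffer="luoz" (len 4), cursors c1@0 c2@1 c3@2 c4@3, authorship ....
After op 9 (insert('f')): buffer="flfufofz" (len 8), cursors c1@1 c2@3 c3@5 c4@7, authorship 1.2.3.4.
Authorship (.=original, N=cursor N): 1 . 2 . 3 . 4 .
Index 4: author = 3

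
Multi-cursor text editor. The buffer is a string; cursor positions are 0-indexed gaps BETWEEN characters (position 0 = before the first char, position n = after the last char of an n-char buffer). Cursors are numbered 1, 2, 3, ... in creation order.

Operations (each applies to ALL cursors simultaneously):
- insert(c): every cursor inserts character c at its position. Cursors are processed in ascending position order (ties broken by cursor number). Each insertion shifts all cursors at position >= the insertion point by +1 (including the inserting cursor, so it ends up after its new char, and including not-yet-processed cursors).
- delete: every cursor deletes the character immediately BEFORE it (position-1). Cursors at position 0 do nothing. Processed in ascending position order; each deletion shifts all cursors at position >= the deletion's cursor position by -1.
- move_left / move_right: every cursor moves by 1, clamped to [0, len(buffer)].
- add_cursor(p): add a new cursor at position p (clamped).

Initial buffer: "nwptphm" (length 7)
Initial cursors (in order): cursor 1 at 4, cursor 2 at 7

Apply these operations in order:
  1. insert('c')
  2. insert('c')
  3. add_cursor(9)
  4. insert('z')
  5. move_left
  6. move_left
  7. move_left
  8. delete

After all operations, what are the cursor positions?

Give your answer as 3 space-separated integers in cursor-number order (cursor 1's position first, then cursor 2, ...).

Answer: 3 8 6

Derivation:
After op 1 (insert('c')): buffer="nwptcphmc" (len 9), cursors c1@5 c2@9, authorship ....1...2
After op 2 (insert('c')): buffer="nwptccphmcc" (len 11), cursors c1@6 c2@11, authorship ....11...22
After op 3 (add_cursor(9)): buffer="nwptccphmcc" (len 11), cursors c1@6 c3@9 c2@11, authorship ....11...22
After op 4 (insert('z')): buffer="nwptcczphmzccz" (len 14), cursors c1@7 c3@11 c2@14, authorship ....111...3222
After op 5 (move_left): buffer="nwptcczphmzccz" (len 14), cursors c1@6 c3@10 c2@13, authorship ....111...3222
After op 6 (move_left): buffer="nwptcczphmzccz" (len 14), cursors c1@5 c3@9 c2@12, authorship ....111...3222
After op 7 (move_left): buffer="nwptcczphmzccz" (len 14), cursors c1@4 c3@8 c2@11, authorship ....111...3222
After op 8 (delete): buffer="nwpcczhmccz" (len 11), cursors c1@3 c3@6 c2@8, authorship ...111..222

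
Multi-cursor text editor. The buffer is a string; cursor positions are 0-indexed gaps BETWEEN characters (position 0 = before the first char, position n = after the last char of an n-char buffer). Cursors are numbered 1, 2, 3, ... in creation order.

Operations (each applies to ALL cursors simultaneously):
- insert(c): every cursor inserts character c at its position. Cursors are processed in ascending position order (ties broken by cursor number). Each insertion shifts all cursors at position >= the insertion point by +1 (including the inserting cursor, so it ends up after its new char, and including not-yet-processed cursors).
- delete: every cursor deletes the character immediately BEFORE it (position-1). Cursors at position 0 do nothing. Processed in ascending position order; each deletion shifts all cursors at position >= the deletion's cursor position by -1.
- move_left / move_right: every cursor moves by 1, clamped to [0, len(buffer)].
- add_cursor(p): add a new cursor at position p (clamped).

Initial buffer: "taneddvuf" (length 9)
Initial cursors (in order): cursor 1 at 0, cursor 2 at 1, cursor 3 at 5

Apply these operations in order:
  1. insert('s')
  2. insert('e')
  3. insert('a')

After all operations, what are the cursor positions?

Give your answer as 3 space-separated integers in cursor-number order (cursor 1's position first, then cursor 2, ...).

Answer: 3 7 14

Derivation:
After op 1 (insert('s')): buffer="stsanedsdvuf" (len 12), cursors c1@1 c2@3 c3@8, authorship 1.2....3....
After op 2 (insert('e')): buffer="setseanedsedvuf" (len 15), cursors c1@2 c2@5 c3@11, authorship 11.22....33....
After op 3 (insert('a')): buffer="seatseaanedseadvuf" (len 18), cursors c1@3 c2@7 c3@14, authorship 111.222....333....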